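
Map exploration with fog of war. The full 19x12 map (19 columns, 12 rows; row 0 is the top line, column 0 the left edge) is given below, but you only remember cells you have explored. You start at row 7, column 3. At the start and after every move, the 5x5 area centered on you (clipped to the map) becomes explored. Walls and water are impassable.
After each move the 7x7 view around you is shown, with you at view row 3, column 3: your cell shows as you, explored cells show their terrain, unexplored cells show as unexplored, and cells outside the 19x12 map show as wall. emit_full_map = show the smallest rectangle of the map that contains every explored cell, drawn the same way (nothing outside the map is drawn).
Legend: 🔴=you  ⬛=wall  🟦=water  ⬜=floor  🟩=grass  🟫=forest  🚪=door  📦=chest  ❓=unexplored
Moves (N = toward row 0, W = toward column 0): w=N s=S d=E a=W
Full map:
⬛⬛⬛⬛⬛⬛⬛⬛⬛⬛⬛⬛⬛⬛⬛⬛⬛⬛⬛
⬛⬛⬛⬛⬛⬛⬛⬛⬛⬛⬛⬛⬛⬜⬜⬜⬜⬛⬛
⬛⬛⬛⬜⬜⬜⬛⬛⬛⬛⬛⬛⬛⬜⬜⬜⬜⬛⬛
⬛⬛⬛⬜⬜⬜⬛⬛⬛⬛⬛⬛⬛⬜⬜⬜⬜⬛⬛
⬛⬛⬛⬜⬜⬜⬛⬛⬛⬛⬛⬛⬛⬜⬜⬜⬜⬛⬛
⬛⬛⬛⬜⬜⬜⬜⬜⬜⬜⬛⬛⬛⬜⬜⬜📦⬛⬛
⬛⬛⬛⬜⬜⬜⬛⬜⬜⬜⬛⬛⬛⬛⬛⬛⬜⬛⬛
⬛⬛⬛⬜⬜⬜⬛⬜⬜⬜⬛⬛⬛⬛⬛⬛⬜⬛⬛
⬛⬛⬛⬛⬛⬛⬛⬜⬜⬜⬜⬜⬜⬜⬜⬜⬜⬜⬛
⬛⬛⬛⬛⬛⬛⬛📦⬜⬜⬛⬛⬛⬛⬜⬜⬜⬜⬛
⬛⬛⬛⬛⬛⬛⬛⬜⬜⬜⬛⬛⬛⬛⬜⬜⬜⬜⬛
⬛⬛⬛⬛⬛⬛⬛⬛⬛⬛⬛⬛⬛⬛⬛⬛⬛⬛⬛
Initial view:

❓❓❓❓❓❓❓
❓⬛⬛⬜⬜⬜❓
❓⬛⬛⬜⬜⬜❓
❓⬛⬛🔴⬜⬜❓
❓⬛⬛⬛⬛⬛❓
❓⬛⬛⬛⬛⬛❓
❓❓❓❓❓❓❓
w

❓❓❓❓❓❓❓
❓⬛⬛⬜⬜⬜❓
❓⬛⬛⬜⬜⬜❓
❓⬛⬛🔴⬜⬜❓
❓⬛⬛⬜⬜⬜❓
❓⬛⬛⬛⬛⬛❓
❓⬛⬛⬛⬛⬛❓

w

❓❓❓❓❓❓❓
❓⬛⬛⬜⬜⬜❓
❓⬛⬛⬜⬜⬜❓
❓⬛⬛🔴⬜⬜❓
❓⬛⬛⬜⬜⬜❓
❓⬛⬛⬜⬜⬜❓
❓⬛⬛⬛⬛⬛❓

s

❓⬛⬛⬜⬜⬜❓
❓⬛⬛⬜⬜⬜❓
❓⬛⬛⬜⬜⬜❓
❓⬛⬛🔴⬜⬜❓
❓⬛⬛⬜⬜⬜❓
❓⬛⬛⬛⬛⬛❓
❓⬛⬛⬛⬛⬛❓

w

❓❓❓❓❓❓❓
❓⬛⬛⬜⬜⬜❓
❓⬛⬛⬜⬜⬜❓
❓⬛⬛🔴⬜⬜❓
❓⬛⬛⬜⬜⬜❓
❓⬛⬛⬜⬜⬜❓
❓⬛⬛⬛⬛⬛❓

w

❓❓❓❓❓❓❓
❓⬛⬛⬜⬜⬜❓
❓⬛⬛⬜⬜⬜❓
❓⬛⬛🔴⬜⬜❓
❓⬛⬛⬜⬜⬜❓
❓⬛⬛⬜⬜⬜❓
❓⬛⬛⬜⬜⬜❓

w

❓❓❓❓❓❓❓
❓⬛⬛⬛⬛⬛❓
❓⬛⬛⬜⬜⬜❓
❓⬛⬛🔴⬜⬜❓
❓⬛⬛⬜⬜⬜❓
❓⬛⬛⬜⬜⬜❓
❓⬛⬛⬜⬜⬜❓

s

❓⬛⬛⬛⬛⬛❓
❓⬛⬛⬜⬜⬜❓
❓⬛⬛⬜⬜⬜❓
❓⬛⬛🔴⬜⬜❓
❓⬛⬛⬜⬜⬜❓
❓⬛⬛⬜⬜⬜❓
❓⬛⬛⬜⬜⬜❓

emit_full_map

⬛⬛⬛⬛⬛
⬛⬛⬜⬜⬜
⬛⬛⬜⬜⬜
⬛⬛🔴⬜⬜
⬛⬛⬜⬜⬜
⬛⬛⬜⬜⬜
⬛⬛⬜⬜⬜
⬛⬛⬛⬛⬛
⬛⬛⬛⬛⬛

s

❓⬛⬛⬜⬜⬜❓
❓⬛⬛⬜⬜⬜❓
❓⬛⬛⬜⬜⬜❓
❓⬛⬛🔴⬜⬜❓
❓⬛⬛⬜⬜⬜❓
❓⬛⬛⬜⬜⬜❓
❓⬛⬛⬛⬛⬛❓

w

❓⬛⬛⬛⬛⬛❓
❓⬛⬛⬜⬜⬜❓
❓⬛⬛⬜⬜⬜❓
❓⬛⬛🔴⬜⬜❓
❓⬛⬛⬜⬜⬜❓
❓⬛⬛⬜⬜⬜❓
❓⬛⬛⬜⬜⬜❓

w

❓❓❓❓❓❓❓
❓⬛⬛⬛⬛⬛❓
❓⬛⬛⬜⬜⬜❓
❓⬛⬛🔴⬜⬜❓
❓⬛⬛⬜⬜⬜❓
❓⬛⬛⬜⬜⬜❓
❓⬛⬛⬜⬜⬜❓


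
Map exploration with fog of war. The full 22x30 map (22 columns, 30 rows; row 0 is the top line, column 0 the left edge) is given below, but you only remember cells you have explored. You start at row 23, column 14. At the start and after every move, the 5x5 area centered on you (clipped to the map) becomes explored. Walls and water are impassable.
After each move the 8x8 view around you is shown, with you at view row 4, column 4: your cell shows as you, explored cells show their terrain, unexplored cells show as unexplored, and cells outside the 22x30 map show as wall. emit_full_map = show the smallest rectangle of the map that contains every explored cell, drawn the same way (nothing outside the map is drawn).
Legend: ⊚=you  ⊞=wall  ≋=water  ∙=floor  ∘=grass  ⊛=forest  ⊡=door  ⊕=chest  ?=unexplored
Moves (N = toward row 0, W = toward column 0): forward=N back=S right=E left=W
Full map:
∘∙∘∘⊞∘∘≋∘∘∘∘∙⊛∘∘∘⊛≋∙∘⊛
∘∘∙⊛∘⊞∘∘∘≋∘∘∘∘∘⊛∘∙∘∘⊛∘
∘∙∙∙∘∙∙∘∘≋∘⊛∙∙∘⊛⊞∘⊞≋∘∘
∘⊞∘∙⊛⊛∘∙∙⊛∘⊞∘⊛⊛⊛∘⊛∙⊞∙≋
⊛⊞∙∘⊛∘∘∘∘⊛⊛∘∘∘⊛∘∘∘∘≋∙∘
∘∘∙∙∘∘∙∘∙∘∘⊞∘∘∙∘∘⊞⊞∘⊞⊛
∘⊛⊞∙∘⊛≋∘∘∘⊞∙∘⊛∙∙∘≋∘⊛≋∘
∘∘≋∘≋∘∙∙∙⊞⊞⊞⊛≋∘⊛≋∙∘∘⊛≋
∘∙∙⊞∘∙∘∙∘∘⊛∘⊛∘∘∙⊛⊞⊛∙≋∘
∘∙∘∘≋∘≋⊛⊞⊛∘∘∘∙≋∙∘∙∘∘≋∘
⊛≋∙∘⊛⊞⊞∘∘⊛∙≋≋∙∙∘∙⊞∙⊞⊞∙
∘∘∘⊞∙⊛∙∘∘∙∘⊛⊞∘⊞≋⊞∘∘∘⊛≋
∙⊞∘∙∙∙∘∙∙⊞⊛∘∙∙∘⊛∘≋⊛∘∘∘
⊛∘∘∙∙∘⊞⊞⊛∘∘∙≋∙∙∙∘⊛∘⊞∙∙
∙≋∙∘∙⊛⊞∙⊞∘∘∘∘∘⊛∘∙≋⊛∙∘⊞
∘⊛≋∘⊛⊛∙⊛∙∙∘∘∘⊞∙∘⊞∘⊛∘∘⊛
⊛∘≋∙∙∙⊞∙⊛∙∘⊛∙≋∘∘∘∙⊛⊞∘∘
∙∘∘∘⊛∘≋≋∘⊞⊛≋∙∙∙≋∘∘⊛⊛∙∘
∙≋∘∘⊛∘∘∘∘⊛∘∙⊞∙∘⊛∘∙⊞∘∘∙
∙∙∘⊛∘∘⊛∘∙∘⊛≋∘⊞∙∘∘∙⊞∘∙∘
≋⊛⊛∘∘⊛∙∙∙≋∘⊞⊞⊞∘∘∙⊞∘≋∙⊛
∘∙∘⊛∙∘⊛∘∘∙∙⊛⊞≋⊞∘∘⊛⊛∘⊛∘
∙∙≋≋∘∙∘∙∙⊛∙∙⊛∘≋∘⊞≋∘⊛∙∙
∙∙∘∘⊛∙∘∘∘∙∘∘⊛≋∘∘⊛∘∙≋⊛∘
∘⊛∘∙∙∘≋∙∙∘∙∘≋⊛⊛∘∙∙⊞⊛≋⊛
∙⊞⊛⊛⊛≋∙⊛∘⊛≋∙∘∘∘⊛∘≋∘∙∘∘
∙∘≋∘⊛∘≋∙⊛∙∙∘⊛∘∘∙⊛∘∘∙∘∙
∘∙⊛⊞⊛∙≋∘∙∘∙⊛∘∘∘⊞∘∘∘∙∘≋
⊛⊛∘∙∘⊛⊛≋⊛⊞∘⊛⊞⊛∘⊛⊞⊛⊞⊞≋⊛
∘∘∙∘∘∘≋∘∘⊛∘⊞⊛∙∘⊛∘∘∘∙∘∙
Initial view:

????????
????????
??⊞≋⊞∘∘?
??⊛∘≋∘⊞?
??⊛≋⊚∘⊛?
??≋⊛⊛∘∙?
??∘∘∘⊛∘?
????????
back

????????
??⊞≋⊞∘∘?
??⊛∘≋∘⊞?
??⊛≋∘∘⊛?
??≋⊛⊚∘∙?
??∘∘∘⊛∘?
??⊛∘∘∙⊛?
????????

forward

????????
????????
??⊞≋⊞∘∘?
??⊛∘≋∘⊞?
??⊛≋⊚∘⊛?
??≋⊛⊛∘∙?
??∘∘∘⊛∘?
??⊛∘∘∙⊛?

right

????????
????????
?⊞≋⊞∘∘⊛?
?⊛∘≋∘⊞≋?
?⊛≋∘⊚⊛∘?
?≋⊛⊛∘∙∙?
?∘∘∘⊛∘≋?
?⊛∘∘∙⊛??

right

????????
????????
⊞≋⊞∘∘⊛⊛?
⊛∘≋∘⊞≋∘?
⊛≋∘∘⊚∘∙?
≋⊛⊛∘∙∙⊞?
∘∘∘⊛∘≋∘?
⊛∘∘∙⊛???

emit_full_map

⊞≋⊞∘∘⊛⊛
⊛∘≋∘⊞≋∘
⊛≋∘∘⊚∘∙
≋⊛⊛∘∙∙⊞
∘∘∘⊛∘≋∘
⊛∘∘∙⊛??

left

????????
????????
?⊞≋⊞∘∘⊛⊛
?⊛∘≋∘⊞≋∘
?⊛≋∘⊚⊛∘∙
?≋⊛⊛∘∙∙⊞
?∘∘∘⊛∘≋∘
?⊛∘∘∙⊛??

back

????????
?⊞≋⊞∘∘⊛⊛
?⊛∘≋∘⊞≋∘
?⊛≋∘∘⊛∘∙
?≋⊛⊛⊚∙∙⊞
?∘∘∘⊛∘≋∘
?⊛∘∘∙⊛∘?
????????

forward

????????
????????
?⊞≋⊞∘∘⊛⊛
?⊛∘≋∘⊞≋∘
?⊛≋∘⊚⊛∘∙
?≋⊛⊛∘∙∙⊞
?∘∘∘⊛∘≋∘
?⊛∘∘∙⊛∘?

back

????????
?⊞≋⊞∘∘⊛⊛
?⊛∘≋∘⊞≋∘
?⊛≋∘∘⊛∘∙
?≋⊛⊛⊚∙∙⊞
?∘∘∘⊛∘≋∘
?⊛∘∘∙⊛∘?
????????

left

????????
??⊞≋⊞∘∘⊛
??⊛∘≋∘⊞≋
??⊛≋∘∘⊛∘
??≋⊛⊚∘∙∙
??∘∘∘⊛∘≋
??⊛∘∘∙⊛∘
????????

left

????????
???⊞≋⊞∘∘
??∙⊛∘≋∘⊞
??∘⊛≋∘∘⊛
??∘≋⊚⊛∘∙
??∙∘∘∘⊛∘
??∘⊛∘∘∙⊛
????????

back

???⊞≋⊞∘∘
??∙⊛∘≋∘⊞
??∘⊛≋∘∘⊛
??∘≋⊛⊛∘∙
??∙∘⊚∘⊛∘
??∘⊛∘∘∙⊛
??⊛∘∘∘⊞?
????????

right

??⊞≋⊞∘∘⊛
?∙⊛∘≋∘⊞≋
?∘⊛≋∘∘⊛∘
?∘≋⊛⊛∘∙∙
?∙∘∘⊚⊛∘≋
?∘⊛∘∘∙⊛∘
?⊛∘∘∘⊞∘?
????????

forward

????????
??⊞≋⊞∘∘⊛
?∙⊛∘≋∘⊞≋
?∘⊛≋∘∘⊛∘
?∘≋⊛⊚∘∙∙
?∙∘∘∘⊛∘≋
?∘⊛∘∘∙⊛∘
?⊛∘∘∘⊞∘?

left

????????
???⊞≋⊞∘∘
??∙⊛∘≋∘⊞
??∘⊛≋∘∘⊛
??∘≋⊚⊛∘∙
??∙∘∘∘⊛∘
??∘⊛∘∘∙⊛
??⊛∘∘∘⊞∘

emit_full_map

?⊞≋⊞∘∘⊛⊛
∙⊛∘≋∘⊞≋∘
∘⊛≋∘∘⊛∘∙
∘≋⊚⊛∘∙∙⊞
∙∘∘∘⊛∘≋∘
∘⊛∘∘∙⊛∘?
⊛∘∘∘⊞∘??

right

????????
??⊞≋⊞∘∘⊛
?∙⊛∘≋∘⊞≋
?∘⊛≋∘∘⊛∘
?∘≋⊛⊚∘∙∙
?∙∘∘∘⊛∘≋
?∘⊛∘∘∙⊛∘
?⊛∘∘∘⊞∘?

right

????????
?⊞≋⊞∘∘⊛⊛
∙⊛∘≋∘⊞≋∘
∘⊛≋∘∘⊛∘∙
∘≋⊛⊛⊚∙∙⊞
∙∘∘∘⊛∘≋∘
∘⊛∘∘∙⊛∘?
⊛∘∘∘⊞∘??

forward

????????
????????
?⊞≋⊞∘∘⊛⊛
∙⊛∘≋∘⊞≋∘
∘⊛≋∘⊚⊛∘∙
∘≋⊛⊛∘∙∙⊞
∙∘∘∘⊛∘≋∘
∘⊛∘∘∙⊛∘?

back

????????
?⊞≋⊞∘∘⊛⊛
∙⊛∘≋∘⊞≋∘
∘⊛≋∘∘⊛∘∙
∘≋⊛⊛⊚∙∙⊞
∙∘∘∘⊛∘≋∘
∘⊛∘∘∙⊛∘?
⊛∘∘∘⊞∘??

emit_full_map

?⊞≋⊞∘∘⊛⊛
∙⊛∘≋∘⊞≋∘
∘⊛≋∘∘⊛∘∙
∘≋⊛⊛⊚∙∙⊞
∙∘∘∘⊛∘≋∘
∘⊛∘∘∙⊛∘?
⊛∘∘∘⊞∘??

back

?⊞≋⊞∘∘⊛⊛
∙⊛∘≋∘⊞≋∘
∘⊛≋∘∘⊛∘∙
∘≋⊛⊛∘∙∙⊞
∙∘∘∘⊚∘≋∘
∘⊛∘∘∙⊛∘?
⊛∘∘∘⊞∘∘?
????????

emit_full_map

?⊞≋⊞∘∘⊛⊛
∙⊛∘≋∘⊞≋∘
∘⊛≋∘∘⊛∘∙
∘≋⊛⊛∘∙∙⊞
∙∘∘∘⊚∘≋∘
∘⊛∘∘∙⊛∘?
⊛∘∘∘⊞∘∘?


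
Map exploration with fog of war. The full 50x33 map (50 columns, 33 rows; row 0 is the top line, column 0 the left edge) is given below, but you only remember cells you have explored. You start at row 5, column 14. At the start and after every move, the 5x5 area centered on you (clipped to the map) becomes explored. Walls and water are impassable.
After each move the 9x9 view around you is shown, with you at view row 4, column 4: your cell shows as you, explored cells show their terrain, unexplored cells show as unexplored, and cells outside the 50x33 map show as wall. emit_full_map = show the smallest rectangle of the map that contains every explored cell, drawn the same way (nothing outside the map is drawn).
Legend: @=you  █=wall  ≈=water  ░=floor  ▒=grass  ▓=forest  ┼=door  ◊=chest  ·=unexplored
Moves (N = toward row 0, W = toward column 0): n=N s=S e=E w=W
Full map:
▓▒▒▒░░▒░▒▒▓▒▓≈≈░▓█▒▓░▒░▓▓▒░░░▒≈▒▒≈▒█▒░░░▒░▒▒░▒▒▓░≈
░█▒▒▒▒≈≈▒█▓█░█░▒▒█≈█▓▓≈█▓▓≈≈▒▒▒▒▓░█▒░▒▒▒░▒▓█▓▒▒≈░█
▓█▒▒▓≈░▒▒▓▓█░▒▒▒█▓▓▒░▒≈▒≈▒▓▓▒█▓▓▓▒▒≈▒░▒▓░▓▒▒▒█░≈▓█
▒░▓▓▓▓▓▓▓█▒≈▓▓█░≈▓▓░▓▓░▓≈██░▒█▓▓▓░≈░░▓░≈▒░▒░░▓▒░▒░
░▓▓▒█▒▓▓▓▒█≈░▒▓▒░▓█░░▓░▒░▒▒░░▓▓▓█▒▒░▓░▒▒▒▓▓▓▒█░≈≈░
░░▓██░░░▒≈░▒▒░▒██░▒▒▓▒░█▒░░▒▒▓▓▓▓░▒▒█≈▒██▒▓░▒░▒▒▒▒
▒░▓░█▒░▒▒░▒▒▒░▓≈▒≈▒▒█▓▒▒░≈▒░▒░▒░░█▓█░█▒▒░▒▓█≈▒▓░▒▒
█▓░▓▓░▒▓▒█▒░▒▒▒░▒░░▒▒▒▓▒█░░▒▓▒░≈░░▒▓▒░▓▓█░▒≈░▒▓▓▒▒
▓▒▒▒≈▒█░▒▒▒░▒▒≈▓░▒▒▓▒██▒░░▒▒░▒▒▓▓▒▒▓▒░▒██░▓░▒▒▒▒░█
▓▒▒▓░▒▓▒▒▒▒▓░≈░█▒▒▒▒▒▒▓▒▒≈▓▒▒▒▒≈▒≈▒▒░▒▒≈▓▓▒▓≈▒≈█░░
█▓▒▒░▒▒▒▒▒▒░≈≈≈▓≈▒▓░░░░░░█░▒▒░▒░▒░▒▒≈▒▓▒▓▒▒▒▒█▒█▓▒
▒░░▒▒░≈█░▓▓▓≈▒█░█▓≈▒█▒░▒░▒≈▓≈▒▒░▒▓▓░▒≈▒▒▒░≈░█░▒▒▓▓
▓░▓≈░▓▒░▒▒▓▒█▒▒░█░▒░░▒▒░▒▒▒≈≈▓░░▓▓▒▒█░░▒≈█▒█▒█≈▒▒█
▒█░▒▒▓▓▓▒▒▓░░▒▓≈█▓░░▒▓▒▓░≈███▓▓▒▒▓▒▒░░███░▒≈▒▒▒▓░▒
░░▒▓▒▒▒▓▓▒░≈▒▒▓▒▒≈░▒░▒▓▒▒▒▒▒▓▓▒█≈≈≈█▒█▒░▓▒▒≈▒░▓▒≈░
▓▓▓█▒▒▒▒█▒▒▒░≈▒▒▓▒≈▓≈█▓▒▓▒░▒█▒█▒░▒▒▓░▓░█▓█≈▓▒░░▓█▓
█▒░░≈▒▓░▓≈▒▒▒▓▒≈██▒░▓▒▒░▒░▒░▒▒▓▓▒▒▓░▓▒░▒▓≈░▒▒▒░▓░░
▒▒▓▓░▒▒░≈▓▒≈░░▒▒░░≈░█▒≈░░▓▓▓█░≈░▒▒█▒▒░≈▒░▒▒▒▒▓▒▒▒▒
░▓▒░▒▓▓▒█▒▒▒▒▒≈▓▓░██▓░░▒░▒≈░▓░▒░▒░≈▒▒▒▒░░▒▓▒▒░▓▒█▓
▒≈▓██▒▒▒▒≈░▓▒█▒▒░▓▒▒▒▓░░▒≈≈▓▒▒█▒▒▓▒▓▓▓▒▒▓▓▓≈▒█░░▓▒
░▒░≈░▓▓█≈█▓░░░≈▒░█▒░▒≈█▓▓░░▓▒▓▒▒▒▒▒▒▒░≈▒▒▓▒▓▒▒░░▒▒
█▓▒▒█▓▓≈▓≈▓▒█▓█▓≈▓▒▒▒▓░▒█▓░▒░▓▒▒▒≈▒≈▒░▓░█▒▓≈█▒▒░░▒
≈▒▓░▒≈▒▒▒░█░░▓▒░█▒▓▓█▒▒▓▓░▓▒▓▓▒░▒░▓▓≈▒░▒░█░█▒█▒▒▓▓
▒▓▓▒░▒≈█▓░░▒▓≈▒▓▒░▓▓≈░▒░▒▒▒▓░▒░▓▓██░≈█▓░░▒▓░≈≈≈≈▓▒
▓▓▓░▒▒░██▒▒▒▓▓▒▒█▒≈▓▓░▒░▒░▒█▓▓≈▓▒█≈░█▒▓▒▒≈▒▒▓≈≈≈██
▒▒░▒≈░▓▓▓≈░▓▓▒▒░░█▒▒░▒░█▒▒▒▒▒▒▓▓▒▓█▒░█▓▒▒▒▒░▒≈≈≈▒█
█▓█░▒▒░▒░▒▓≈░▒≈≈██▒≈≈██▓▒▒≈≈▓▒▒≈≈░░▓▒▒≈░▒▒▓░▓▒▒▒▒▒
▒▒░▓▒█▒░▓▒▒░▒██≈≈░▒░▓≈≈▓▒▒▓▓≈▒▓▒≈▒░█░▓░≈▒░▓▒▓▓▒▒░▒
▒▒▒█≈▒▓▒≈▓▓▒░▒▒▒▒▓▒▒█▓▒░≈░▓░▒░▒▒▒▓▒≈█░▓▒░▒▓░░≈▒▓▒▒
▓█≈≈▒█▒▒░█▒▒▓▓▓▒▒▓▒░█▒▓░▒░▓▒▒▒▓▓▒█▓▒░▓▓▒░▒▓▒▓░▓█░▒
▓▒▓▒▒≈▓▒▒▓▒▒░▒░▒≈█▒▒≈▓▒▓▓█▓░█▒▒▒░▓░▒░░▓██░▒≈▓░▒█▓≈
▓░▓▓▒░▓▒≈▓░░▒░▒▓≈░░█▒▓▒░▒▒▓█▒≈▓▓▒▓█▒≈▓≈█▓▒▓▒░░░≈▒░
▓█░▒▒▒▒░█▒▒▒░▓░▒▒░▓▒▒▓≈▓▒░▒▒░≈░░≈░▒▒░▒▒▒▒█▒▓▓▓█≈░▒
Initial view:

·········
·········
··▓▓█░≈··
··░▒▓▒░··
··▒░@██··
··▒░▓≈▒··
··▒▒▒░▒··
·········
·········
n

·········
·········
··░▒▒▒█··
··▓▓█░≈··
··░▒@▒░··
··▒░▒██··
··▒░▓≈▒··
··▒▒▒░▒··
·········

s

·········
··░▒▒▒█··
··▓▓█░≈··
··░▒▓▒░··
··▒░@██··
··▒░▓≈▒··
··▒▒▒░▒··
·········
·········

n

·········
·········
··░▒▒▒█··
··▓▓█░≈··
··░▒@▒░··
··▒░▒██··
··▒░▓≈▒··
··▒▒▒░▒··
·········

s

·········
··░▒▒▒█··
··▓▓█░≈··
··░▒▓▒░··
··▒░@██··
··▒░▓≈▒··
··▒▒▒░▒··
·········
·········

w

·········
···░▒▒▒█·
··≈▓▓█░≈·
··≈░▒▓▒░·
··▒▒@▒██·
··▒▒░▓≈▒·
··░▒▒▒░▒·
·········
·········

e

·········
··░▒▒▒█··
·≈▓▓█░≈··
·≈░▒▓▒░··
·▒▒░@██··
·▒▒░▓≈▒··
·░▒▒▒░▒··
·········
·········

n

·········
·········
··░▒▒▒█··
·≈▓▓█░≈··
·≈░▒@▒░··
·▒▒░▒██··
·▒▒░▓≈▒··
·░▒▒▒░▒··
·········

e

·········
·········
·░▒▒▒█▓··
≈▓▓█░≈▓··
≈░▒▓@░▓··
▒▒░▒██░··
▒▒░▓≈▒≈··
░▒▒▒░▒···
·········

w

·········
·········
··░▒▒▒█▓·
·≈▓▓█░≈▓·
·≈░▒@▒░▓·
·▒▒░▒██░·
·▒▒░▓≈▒≈·
·░▒▒▒░▒··
·········

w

·········
·········
··█░▒▒▒█▓
··≈▓▓█░≈▓
··≈░@▓▒░▓
··▒▒░▒██░
··▒▒░▓≈▒≈
··░▒▒▒░▒·
·········

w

·········
·········
··▓█░▒▒▒█
··▒≈▓▓█░≈
··█≈@▒▓▒░
··░▒▒░▒██
··▒▒▒░▓≈▒
···░▒▒▒░▒
·········

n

█████████
·········
··▓█░█░··
··▓█░▒▒▒█
··▒≈@▓█░≈
··█≈░▒▓▒░
··░▒▒░▒██
··▒▒▒░▓≈▒
···░▒▒▒░▒

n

█████████
█████████
··▓▒▓≈≈··
··▓█░█░··
··▓█@▒▒▒█
··▒≈▓▓█░≈
··█≈░▒▓▒░
··░▒▒░▒██
··▒▒▒░▓≈▒

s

█████████
··▓▒▓≈≈··
··▓█░█░··
··▓█░▒▒▒█
··▒≈@▓█░≈
··█≈░▒▓▒░
··░▒▒░▒██
··▒▒▒░▓≈▒
···░▒▒▒░▒

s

··▓▒▓≈≈··
··▓█░█░··
··▓█░▒▒▒█
··▒≈▓▓█░≈
··█≈@▒▓▒░
··░▒▒░▒██
··▒▒▒░▓≈▒
···░▒▒▒░▒
·········

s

··▓█░█░··
··▓█░▒▒▒█
··▒≈▓▓█░≈
··█≈░▒▓▒░
··░▒@░▒██
··▒▒▒░▓≈▒
··▒░▒▒▒░▒
·········
·········

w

···▓█░█░·
···▓█░▒▒▒
··█▒≈▓▓█░
··▒█≈░▒▓▒
··≈░@▒░▒█
··░▒▒▒░▓≈
··█▒░▒▒▒░
·········
·········

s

···▓█░▒▒▒
··█▒≈▓▓█░
··▒█≈░▒▓▒
··≈░▒▒░▒█
··░▒@▒░▓≈
··█▒░▒▒▒░
··▒▒░▒▒··
·········
·········

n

···▓█░█░·
···▓█░▒▒▒
··█▒≈▓▓█░
··▒█≈░▒▓▒
··≈░@▒░▒█
··░▒▒▒░▓≈
··█▒░▒▒▒░
··▒▒░▒▒··
·········

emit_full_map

·▓▒▓≈≈···
·▓█░█░···
·▓█░▒▒▒█▓
█▒≈▓▓█░≈▓
▒█≈░▒▓▒░▓
≈░@▒░▒██░
░▒▒▒░▓≈▒≈
█▒░▒▒▒░▒·
▒▒░▒▒····

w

····▓█░█░
····▓█░▒▒
··▓█▒≈▓▓█
··▓▒█≈░▒▓
··▒≈@▒▒░▒
··▒░▒▒▒░▓
··▒█▒░▒▒▒
···▒▒░▒▒·
·········

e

···▓█░█░·
···▓█░▒▒▒
·▓█▒≈▓▓█░
·▓▒█≈░▒▓▒
·▒≈░@▒░▒█
·▒░▒▒▒░▓≈
·▒█▒░▒▒▒░
··▒▒░▒▒··
·········

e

··▓█░█░··
··▓█░▒▒▒█
▓█▒≈▓▓█░≈
▓▒█≈░▒▓▒░
▒≈░▒@░▒██
▒░▒▒▒░▓≈▒
▒█▒░▒▒▒░▒
·▒▒░▒▒···
·········

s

··▓█░▒▒▒█
▓█▒≈▓▓█░≈
▓▒█≈░▒▓▒░
▒≈░▒▒░▒██
▒░▒▒@░▓≈▒
▒█▒░▒▒▒░▒
·▒▒░▒▒≈··
·········
·········

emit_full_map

··▓▒▓≈≈···
··▓█░█░···
··▓█░▒▒▒█▓
▓█▒≈▓▓█░≈▓
▓▒█≈░▒▓▒░▓
▒≈░▒▒░▒██░
▒░▒▒@░▓≈▒≈
▒█▒░▒▒▒░▒·
·▒▒░▒▒≈···

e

·▓█░▒▒▒█▓
█▒≈▓▓█░≈▓
▒█≈░▒▓▒░▓
≈░▒▒░▒██░
░▒▒▒@▓≈▒≈
█▒░▒▒▒░▒·
▒▒░▒▒≈▓··
·········
·········

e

▓█░▒▒▒█▓·
▒≈▓▓█░≈▓·
█≈░▒▓▒░▓·
░▒▒░▒██░·
▒▒▒░@≈▒≈·
▒░▒▒▒░▒··
▒░▒▒≈▓░··
·········
·········

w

·▓█░▒▒▒█▓
█▒≈▓▓█░≈▓
▒█≈░▒▓▒░▓
≈░▒▒░▒██░
░▒▒▒@▓≈▒≈
█▒░▒▒▒░▒·
▒▒░▒▒≈▓░·
·········
·········

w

··▓█░▒▒▒█
▓█▒≈▓▓█░≈
▓▒█≈░▒▓▒░
▒≈░▒▒░▒██
▒░▒▒@░▓≈▒
▒█▒░▒▒▒░▒
·▒▒░▒▒≈▓░
·········
·········

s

▓█▒≈▓▓█░≈
▓▒█≈░▒▓▒░
▒≈░▒▒░▒██
▒░▒▒▒░▓≈▒
▒█▒░@▒▒░▒
·▒▒░▒▒≈▓░
··▒▓░≈░··
·········
·········

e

█▒≈▓▓█░≈▓
▒█≈░▒▓▒░▓
≈░▒▒░▒██░
░▒▒▒░▓≈▒≈
█▒░▒@▒░▒·
▒▒░▒▒≈▓░·
·▒▓░≈░█··
·········
·········

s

▒█≈░▒▓▒░▓
≈░▒▒░▒██░
░▒▒▒░▓≈▒≈
█▒░▒▒▒░▒·
▒▒░▒@≈▓░·
·▒▓░≈░█··
··░≈≈≈▓··
·········
·········

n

█▒≈▓▓█░≈▓
▒█≈░▒▓▒░▓
≈░▒▒░▒██░
░▒▒▒░▓≈▒≈
█▒░▒@▒░▒·
▒▒░▒▒≈▓░·
·▒▓░≈░█··
··░≈≈≈▓··
·········

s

▒█≈░▒▓▒░▓
≈░▒▒░▒██░
░▒▒▒░▓≈▒≈
█▒░▒▒▒░▒·
▒▒░▒@≈▓░·
·▒▓░≈░█··
··░≈≈≈▓··
·········
·········

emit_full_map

··▓▒▓≈≈···
··▓█░█░···
··▓█░▒▒▒█▓
▓█▒≈▓▓█░≈▓
▓▒█≈░▒▓▒░▓
▒≈░▒▒░▒██░
▒░▒▒▒░▓≈▒≈
▒█▒░▒▒▒░▒·
·▒▒░▒@≈▓░·
··▒▓░≈░█··
···░≈≈≈▓··

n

█▒≈▓▓█░≈▓
▒█≈░▒▓▒░▓
≈░▒▒░▒██░
░▒▒▒░▓≈▒≈
█▒░▒@▒░▒·
▒▒░▒▒≈▓░·
·▒▓░≈░█··
··░≈≈≈▓··
·········

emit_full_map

··▓▒▓≈≈···
··▓█░█░···
··▓█░▒▒▒█▓
▓█▒≈▓▓█░≈▓
▓▒█≈░▒▓▒░▓
▒≈░▒▒░▒██░
▒░▒▒▒░▓≈▒≈
▒█▒░▒@▒░▒·
·▒▒░▒▒≈▓░·
··▒▓░≈░█··
···░≈≈≈▓··


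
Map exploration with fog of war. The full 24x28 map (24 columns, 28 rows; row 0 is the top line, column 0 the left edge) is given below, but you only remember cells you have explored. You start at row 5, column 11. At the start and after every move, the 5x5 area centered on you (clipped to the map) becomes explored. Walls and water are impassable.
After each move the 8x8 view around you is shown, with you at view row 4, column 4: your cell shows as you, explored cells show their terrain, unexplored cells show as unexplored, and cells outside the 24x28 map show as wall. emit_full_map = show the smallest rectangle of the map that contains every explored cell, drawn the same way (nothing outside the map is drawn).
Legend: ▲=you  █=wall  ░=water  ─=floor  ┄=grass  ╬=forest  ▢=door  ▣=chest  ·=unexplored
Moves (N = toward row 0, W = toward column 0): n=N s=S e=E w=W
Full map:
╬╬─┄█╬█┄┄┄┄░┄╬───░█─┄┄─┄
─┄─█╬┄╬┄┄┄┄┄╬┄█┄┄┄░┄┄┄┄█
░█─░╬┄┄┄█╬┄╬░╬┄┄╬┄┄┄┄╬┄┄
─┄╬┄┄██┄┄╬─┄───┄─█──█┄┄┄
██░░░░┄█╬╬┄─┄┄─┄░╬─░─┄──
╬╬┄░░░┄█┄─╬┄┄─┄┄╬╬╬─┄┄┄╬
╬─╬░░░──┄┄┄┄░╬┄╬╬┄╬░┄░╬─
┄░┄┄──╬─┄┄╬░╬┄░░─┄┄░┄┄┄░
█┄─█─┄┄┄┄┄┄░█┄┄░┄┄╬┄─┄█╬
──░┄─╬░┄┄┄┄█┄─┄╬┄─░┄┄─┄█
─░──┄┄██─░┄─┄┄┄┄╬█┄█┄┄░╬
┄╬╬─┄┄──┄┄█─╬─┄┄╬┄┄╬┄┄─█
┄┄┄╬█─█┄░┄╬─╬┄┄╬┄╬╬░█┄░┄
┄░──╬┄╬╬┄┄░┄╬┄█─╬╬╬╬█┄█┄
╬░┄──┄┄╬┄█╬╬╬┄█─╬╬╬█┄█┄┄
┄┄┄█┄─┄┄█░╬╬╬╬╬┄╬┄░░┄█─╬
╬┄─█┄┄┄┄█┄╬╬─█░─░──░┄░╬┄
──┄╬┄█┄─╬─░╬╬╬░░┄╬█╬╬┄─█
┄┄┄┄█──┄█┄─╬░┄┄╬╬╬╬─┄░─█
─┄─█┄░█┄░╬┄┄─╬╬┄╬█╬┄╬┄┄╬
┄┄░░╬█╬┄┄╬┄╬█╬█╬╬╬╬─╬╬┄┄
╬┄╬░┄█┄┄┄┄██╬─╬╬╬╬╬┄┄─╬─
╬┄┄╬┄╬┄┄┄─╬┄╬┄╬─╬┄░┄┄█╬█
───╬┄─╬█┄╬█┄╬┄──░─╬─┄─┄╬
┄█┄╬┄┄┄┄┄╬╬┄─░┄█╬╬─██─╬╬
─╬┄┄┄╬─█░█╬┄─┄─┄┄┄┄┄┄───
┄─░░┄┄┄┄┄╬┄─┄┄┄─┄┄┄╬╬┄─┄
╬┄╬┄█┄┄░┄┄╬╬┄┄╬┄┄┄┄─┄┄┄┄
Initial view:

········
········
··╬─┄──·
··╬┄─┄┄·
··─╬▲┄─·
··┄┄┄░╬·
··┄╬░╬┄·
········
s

········
··╬─┄──·
··╬┄─┄┄·
··─╬┄┄─·
··┄┄▲░╬·
··┄╬░╬┄·
··┄┄░█┄·
········

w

········
···╬─┄──
··╬╬┄─┄┄
··┄─╬┄┄─
··┄┄▲┄░╬
··┄┄╬░╬┄
··┄┄┄░█┄
········

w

········
····╬─┄─
··█╬╬┄─┄
··█┄─╬┄┄
··─┄▲┄┄░
··─┄┄╬░╬
··┄┄┄┄░█
········

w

········
·····╬─┄
··┄█╬╬┄─
··┄█┄─╬┄
··──▲┄┄┄
··╬─┄┄╬░
··┄┄┄┄┄░
········

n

········
········
··█┄┄╬─┄
··┄█╬╬┄─
··┄█▲─╬┄
··──┄┄┄┄
··╬─┄┄╬░
··┄┄┄┄┄░

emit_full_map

█┄┄╬─┄──
┄█╬╬┄─┄┄
┄█▲─╬┄┄─
──┄┄┄┄░╬
╬─┄┄╬░╬┄
┄┄┄┄┄░█┄

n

········
········
··┄┄█╬┄·
··█┄┄╬─┄
··┄█▲╬┄─
··┄█┄─╬┄
··──┄┄┄┄
··╬─┄┄╬░

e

········
········
·┄┄█╬┄╬·
·█┄┄╬─┄─
·┄█╬▲┄─┄
·┄█┄─╬┄┄
·──┄┄┄┄░
·╬─┄┄╬░╬

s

········
·┄┄█╬┄╬·
·█┄┄╬─┄─
·┄█╬╬┄─┄
·┄█┄▲╬┄┄
·──┄┄┄┄░
·╬─┄┄╬░╬
·┄┄┄┄┄░█

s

·┄┄█╬┄╬·
·█┄┄╬─┄─
·┄█╬╬┄─┄
·┄█┄─╬┄┄
·──┄▲┄┄░
·╬─┄┄╬░╬
·┄┄┄┄┄░█
········

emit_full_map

┄┄█╬┄╬··
█┄┄╬─┄──
┄█╬╬┄─┄┄
┄█┄─╬┄┄─
──┄▲┄┄░╬
╬─┄┄╬░╬┄
┄┄┄┄┄░█┄

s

·█┄┄╬─┄─
·┄█╬╬┄─┄
·┄█┄─╬┄┄
·──┄┄┄┄░
·╬─┄▲╬░╬
·┄┄┄┄┄░█
··┄┄┄┄█·
········

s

·┄█╬╬┄─┄
·┄█┄─╬┄┄
·──┄┄┄┄░
·╬─┄┄╬░╬
·┄┄┄▲┄░█
··┄┄┄┄█·
··█─░┄─·
········

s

·┄█┄─╬┄┄
·──┄┄┄┄░
·╬─┄┄╬░╬
·┄┄┄┄┄░█
··┄┄▲┄█·
··█─░┄─·
··─┄┄█─·
········

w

··┄█┄─╬┄
··──┄┄┄┄
··╬─┄┄╬░
··┄┄┄┄┄░
··░┄▲┄┄█
··██─░┄─
··──┄┄█─
········

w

···┄█┄─╬
···──┄┄┄
··─╬─┄┄╬
··┄┄┄┄┄┄
··╬░▲┄┄┄
··┄██─░┄
··┄──┄┄█
········

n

···┄█╬╬┄
···┄█┄─╬
··░──┄┄┄
··─╬─┄┄╬
··┄┄▲┄┄┄
··╬░┄┄┄┄
··┄██─░┄
··┄──┄┄█

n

···█┄┄╬─
···┄█╬╬┄
··░┄█┄─╬
··░──┄┄┄
··─╬▲┄┄╬
··┄┄┄┄┄┄
··╬░┄┄┄┄
··┄██─░┄

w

····█┄┄╬
····┄█╬╬
··░░┄█┄─
··░░──┄┄
··──▲─┄┄
··─┄┄┄┄┄
··─╬░┄┄┄
···┄██─░

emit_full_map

··┄┄█╬┄╬··
··█┄┄╬─┄──
··┄█╬╬┄─┄┄
░░┄█┄─╬┄┄─
░░──┄┄┄┄░╬
──▲─┄┄╬░╬┄
─┄┄┄┄┄┄░█┄
─╬░┄┄┄┄█··
·┄██─░┄─··
·┄──┄┄█─··

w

·····█┄┄
·····┄█╬
··░░░┄█┄
··░░░──┄
··┄─▲╬─┄
··█─┄┄┄┄
··┄─╬░┄┄
····┄██─

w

······█┄
······┄█
··┄░░░┄█
··╬░░░──
··┄┄▲─╬─
··─█─┄┄┄
··░┄─╬░┄
·····┄██

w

█······█
█······┄
█·╬┄░░░┄
█·─╬░░░─
█·░┄▲──╬
█·┄─█─┄┄
█·─░┄─╬░
█·····┄█

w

██······
██······
██╬╬┄░░░
██╬─╬░░░
██┄░▲┄──
███┄─█─┄
██──░┄─╬
██·····┄

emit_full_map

······┄┄█╬┄╬··
······█┄┄╬─┄──
······┄█╬╬┄─┄┄
╬╬┄░░░┄█┄─╬┄┄─
╬─╬░░░──┄┄┄┄░╬
┄░▲┄──╬─┄┄╬░╬┄
█┄─█─┄┄┄┄┄┄░█┄
──░┄─╬░┄┄┄┄█··
·····┄██─░┄─··
·····┄──┄┄█─··

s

██······
██╬╬┄░░░
██╬─╬░░░
██┄░┄┄──
███┄▲█─┄
██──░┄─╬
██─░──┄┄
██·····┄

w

███·····
███╬╬┄░░
███╬─╬░░
███┄░┄┄─
████▲─█─
███──░┄─
███─░──┄
███·····

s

███╬╬┄░░
███╬─╬░░
███┄░┄┄─
████┄─█─
███─▲░┄─
███─░──┄
███┄╬╬─·
███·····

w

████╬╬┄░
████╬─╬░
████┄░┄┄
█████┄─█
████▲─░┄
████─░──
████┄╬╬─
████····

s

████╬─╬░
████┄░┄┄
█████┄─█
████──░┄
████▲░──
████┄╬╬─
████┄┄┄·
████····

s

████┄░┄┄
█████┄─█
████──░┄
████─░──
████▲╬╬─
████┄┄┄·
████┄░─·
████····

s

█████┄─█
████──░┄
████─░──
████┄╬╬─
████▲┄┄·
████┄░─·
████╬░┄·
████····

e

████┄─█─
███──░┄─
███─░──┄
███┄╬╬─·
███┄▲┄╬·
███┄░──·
███╬░┄─·
███·····

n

███┄░┄┄─
████┄─█─
███──░┄─
███─░──┄
███┄▲╬─·
███┄┄┄╬·
███┄░──·
███╬░┄─·

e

██┄░┄┄──
███┄─█─┄
██──░┄─╬
██─░──┄┄
██┄╬▲─┄┄
██┄┄┄╬█·
██┄░──╬·
██╬░┄─··

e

█┄░┄┄──╬
██┄─█─┄┄
█──░┄─╬░
█─░──┄┄█
█┄╬╬▲┄┄─
█┄┄┄╬█─·
█┄░──╬┄·
█╬░┄─···

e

┄░┄┄──╬─
█┄─█─┄┄┄
──░┄─╬░┄
─░──┄┄██
┄╬╬─▲┄──
┄┄┄╬█─█·
┄░──╬┄╬·
╬░┄─····

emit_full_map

······┄┄█╬┄╬··
······█┄┄╬─┄──
······┄█╬╬┄─┄┄
╬╬┄░░░┄█┄─╬┄┄─
╬─╬░░░──┄┄┄┄░╬
┄░┄┄──╬─┄┄╬░╬┄
█┄─█─┄┄┄┄┄┄░█┄
──░┄─╬░┄┄┄┄█··
─░──┄┄██─░┄─··
┄╬╬─▲┄──┄┄█─··
┄┄┄╬█─█·······
┄░──╬┄╬·······
╬░┄─··········

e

░┄┄──╬─┄
┄─█─┄┄┄┄
─░┄─╬░┄┄
░──┄┄██─
╬╬─┄▲──┄
┄┄╬█─█┄·
░──╬┄╬╬·
░┄─·····

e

┄┄──╬─┄┄
─█─┄┄┄┄┄
░┄─╬░┄┄┄
──┄┄██─░
╬─┄┄▲─┄┄
┄╬█─█┄░·
──╬┄╬╬┄·
┄─······

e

┄──╬─┄┄╬
█─┄┄┄┄┄┄
┄─╬░┄┄┄┄
─┄┄██─░┄
─┄┄─▲┄┄█
╬█─█┄░┄·
─╬┄╬╬┄┄·
─·······

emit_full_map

······┄┄█╬┄╬··
······█┄┄╬─┄──
······┄█╬╬┄─┄┄
╬╬┄░░░┄█┄─╬┄┄─
╬─╬░░░──┄┄┄┄░╬
┄░┄┄──╬─┄┄╬░╬┄
█┄─█─┄┄┄┄┄┄░█┄
──░┄─╬░┄┄┄┄█··
─░──┄┄██─░┄─··
┄╬╬─┄┄─▲┄┄█─··
┄┄┄╬█─█┄░┄····
┄░──╬┄╬╬┄┄····
╬░┄─··········


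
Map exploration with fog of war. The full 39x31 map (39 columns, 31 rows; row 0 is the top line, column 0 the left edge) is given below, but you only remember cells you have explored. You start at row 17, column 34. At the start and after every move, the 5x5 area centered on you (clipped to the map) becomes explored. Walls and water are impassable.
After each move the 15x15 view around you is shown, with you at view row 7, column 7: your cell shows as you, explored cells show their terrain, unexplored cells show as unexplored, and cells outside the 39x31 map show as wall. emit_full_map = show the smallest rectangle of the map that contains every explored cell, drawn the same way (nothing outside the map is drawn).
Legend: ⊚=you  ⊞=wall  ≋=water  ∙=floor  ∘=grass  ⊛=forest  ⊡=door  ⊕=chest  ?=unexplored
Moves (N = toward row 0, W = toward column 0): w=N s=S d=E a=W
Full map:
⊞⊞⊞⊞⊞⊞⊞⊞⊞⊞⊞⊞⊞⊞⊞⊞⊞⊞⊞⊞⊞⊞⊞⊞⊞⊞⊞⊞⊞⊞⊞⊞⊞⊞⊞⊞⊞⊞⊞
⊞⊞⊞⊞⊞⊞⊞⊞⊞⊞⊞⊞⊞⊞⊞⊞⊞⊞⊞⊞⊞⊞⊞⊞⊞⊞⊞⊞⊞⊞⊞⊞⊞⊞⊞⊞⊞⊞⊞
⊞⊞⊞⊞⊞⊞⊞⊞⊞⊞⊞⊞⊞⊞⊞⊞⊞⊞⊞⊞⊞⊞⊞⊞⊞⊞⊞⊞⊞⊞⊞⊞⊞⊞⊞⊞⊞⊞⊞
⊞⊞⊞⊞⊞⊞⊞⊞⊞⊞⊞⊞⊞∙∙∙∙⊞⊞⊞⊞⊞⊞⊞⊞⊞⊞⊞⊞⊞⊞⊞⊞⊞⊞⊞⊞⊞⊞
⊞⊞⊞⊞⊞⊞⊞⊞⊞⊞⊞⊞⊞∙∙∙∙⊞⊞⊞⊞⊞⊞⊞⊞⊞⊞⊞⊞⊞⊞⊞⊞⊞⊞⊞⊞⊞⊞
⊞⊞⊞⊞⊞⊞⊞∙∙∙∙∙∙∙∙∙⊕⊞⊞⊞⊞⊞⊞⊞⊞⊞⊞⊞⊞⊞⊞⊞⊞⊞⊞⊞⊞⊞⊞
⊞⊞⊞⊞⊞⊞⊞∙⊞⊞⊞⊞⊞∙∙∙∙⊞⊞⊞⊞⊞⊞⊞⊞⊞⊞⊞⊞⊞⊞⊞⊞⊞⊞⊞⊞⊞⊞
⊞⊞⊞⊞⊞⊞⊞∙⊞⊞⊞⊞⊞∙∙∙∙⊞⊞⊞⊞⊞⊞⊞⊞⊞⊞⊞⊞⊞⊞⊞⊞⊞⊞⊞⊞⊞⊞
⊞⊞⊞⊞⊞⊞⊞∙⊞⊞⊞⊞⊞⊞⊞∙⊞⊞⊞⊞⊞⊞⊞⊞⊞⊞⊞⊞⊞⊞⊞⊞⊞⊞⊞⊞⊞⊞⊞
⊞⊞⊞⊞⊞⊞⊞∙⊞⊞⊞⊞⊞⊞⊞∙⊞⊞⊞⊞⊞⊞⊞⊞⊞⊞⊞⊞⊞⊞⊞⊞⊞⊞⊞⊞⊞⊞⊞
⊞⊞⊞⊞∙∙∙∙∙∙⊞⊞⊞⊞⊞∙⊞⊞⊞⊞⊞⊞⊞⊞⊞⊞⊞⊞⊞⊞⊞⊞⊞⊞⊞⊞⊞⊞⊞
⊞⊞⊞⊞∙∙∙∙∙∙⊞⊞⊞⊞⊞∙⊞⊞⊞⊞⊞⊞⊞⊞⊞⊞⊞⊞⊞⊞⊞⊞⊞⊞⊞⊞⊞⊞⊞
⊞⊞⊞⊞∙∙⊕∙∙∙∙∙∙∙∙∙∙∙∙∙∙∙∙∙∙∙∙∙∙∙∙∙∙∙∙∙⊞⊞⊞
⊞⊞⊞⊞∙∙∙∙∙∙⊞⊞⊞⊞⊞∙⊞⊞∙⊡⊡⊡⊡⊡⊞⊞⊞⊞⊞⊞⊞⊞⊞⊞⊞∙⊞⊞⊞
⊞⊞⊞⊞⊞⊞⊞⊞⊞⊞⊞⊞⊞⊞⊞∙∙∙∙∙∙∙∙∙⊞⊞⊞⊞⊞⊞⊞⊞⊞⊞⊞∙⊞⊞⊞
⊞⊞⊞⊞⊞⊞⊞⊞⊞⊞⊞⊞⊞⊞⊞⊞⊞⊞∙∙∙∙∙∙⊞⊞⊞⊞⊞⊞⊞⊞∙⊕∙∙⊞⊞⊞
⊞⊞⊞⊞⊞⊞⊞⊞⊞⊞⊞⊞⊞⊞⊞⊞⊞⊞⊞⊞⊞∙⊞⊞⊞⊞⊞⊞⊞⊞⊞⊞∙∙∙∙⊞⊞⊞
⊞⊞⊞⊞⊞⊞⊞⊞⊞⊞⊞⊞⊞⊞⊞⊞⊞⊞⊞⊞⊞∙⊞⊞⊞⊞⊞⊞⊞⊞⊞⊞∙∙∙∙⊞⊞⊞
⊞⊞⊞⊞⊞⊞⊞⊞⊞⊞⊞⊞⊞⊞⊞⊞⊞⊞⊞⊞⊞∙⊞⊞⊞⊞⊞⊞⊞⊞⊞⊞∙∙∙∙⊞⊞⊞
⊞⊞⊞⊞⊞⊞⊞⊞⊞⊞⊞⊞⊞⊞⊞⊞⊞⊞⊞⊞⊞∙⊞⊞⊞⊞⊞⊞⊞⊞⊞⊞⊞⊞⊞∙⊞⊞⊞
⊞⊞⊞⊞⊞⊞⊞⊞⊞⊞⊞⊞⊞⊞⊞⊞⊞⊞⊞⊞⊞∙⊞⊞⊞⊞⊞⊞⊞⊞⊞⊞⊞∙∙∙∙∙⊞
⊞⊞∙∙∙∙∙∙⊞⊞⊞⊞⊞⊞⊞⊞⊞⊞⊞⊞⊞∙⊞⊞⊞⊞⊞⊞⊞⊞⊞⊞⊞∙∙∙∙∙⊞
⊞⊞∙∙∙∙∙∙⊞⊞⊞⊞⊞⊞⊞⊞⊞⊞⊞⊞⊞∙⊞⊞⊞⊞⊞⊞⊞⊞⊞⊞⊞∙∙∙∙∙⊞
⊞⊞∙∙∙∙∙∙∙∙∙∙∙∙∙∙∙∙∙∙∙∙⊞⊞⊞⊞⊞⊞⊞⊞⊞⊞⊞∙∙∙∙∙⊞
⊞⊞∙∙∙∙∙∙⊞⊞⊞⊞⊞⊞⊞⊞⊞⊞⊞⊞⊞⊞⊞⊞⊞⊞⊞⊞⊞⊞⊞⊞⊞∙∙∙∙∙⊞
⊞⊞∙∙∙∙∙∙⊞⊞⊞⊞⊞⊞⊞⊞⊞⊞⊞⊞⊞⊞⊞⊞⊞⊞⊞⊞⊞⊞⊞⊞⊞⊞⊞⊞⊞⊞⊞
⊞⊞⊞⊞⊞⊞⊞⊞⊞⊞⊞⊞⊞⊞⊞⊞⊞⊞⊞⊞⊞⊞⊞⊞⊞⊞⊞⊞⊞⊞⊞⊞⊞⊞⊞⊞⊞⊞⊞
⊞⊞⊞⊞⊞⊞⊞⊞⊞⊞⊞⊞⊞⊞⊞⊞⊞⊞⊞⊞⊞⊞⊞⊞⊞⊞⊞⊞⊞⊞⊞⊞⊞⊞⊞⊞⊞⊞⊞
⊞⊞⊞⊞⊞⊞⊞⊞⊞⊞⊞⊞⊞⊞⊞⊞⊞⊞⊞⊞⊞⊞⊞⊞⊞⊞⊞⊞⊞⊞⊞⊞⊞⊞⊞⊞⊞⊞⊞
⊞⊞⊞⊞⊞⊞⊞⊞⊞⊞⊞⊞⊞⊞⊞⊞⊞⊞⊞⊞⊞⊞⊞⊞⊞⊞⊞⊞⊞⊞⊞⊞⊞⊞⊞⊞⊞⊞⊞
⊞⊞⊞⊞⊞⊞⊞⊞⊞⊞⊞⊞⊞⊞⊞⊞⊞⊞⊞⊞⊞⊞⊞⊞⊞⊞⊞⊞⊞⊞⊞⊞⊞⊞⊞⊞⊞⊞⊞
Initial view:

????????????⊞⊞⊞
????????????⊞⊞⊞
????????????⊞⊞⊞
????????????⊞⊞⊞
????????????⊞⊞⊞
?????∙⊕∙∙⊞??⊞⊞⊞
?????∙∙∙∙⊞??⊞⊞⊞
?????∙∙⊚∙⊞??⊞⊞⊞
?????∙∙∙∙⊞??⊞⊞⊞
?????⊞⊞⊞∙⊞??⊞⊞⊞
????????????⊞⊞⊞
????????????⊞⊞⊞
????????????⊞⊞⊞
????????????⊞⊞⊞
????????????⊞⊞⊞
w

????????????⊞⊞⊞
????????????⊞⊞⊞
????????????⊞⊞⊞
????????????⊞⊞⊞
????????????⊞⊞⊞
?????⊞⊞⊞∙⊞??⊞⊞⊞
?????∙⊕∙∙⊞??⊞⊞⊞
?????∙∙⊚∙⊞??⊞⊞⊞
?????∙∙∙∙⊞??⊞⊞⊞
?????∙∙∙∙⊞??⊞⊞⊞
?????⊞⊞⊞∙⊞??⊞⊞⊞
????????????⊞⊞⊞
????????????⊞⊞⊞
????????????⊞⊞⊞
????????????⊞⊞⊞

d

???????????⊞⊞⊞⊞
???????????⊞⊞⊞⊞
???????????⊞⊞⊞⊞
???????????⊞⊞⊞⊞
???????????⊞⊞⊞⊞
????⊞⊞⊞∙⊞⊞?⊞⊞⊞⊞
????∙⊕∙∙⊞⊞?⊞⊞⊞⊞
????∙∙∙⊚⊞⊞?⊞⊞⊞⊞
????∙∙∙∙⊞⊞?⊞⊞⊞⊞
????∙∙∙∙⊞⊞?⊞⊞⊞⊞
????⊞⊞⊞∙⊞??⊞⊞⊞⊞
???????????⊞⊞⊞⊞
???????????⊞⊞⊞⊞
???????????⊞⊞⊞⊞
???????????⊞⊞⊞⊞

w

???????????⊞⊞⊞⊞
???????????⊞⊞⊞⊞
???????????⊞⊞⊞⊞
???????????⊞⊞⊞⊞
???????????⊞⊞⊞⊞
?????⊞⊞∙⊞⊞?⊞⊞⊞⊞
????⊞⊞⊞∙⊞⊞?⊞⊞⊞⊞
????∙⊕∙⊚⊞⊞?⊞⊞⊞⊞
????∙∙∙∙⊞⊞?⊞⊞⊞⊞
????∙∙∙∙⊞⊞?⊞⊞⊞⊞
????∙∙∙∙⊞⊞?⊞⊞⊞⊞
????⊞⊞⊞∙⊞??⊞⊞⊞⊞
???????????⊞⊞⊞⊞
???????????⊞⊞⊞⊞
???????????⊞⊞⊞⊞

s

???????????⊞⊞⊞⊞
???????????⊞⊞⊞⊞
???????????⊞⊞⊞⊞
???????????⊞⊞⊞⊞
?????⊞⊞∙⊞⊞?⊞⊞⊞⊞
????⊞⊞⊞∙⊞⊞?⊞⊞⊞⊞
????∙⊕∙∙⊞⊞?⊞⊞⊞⊞
????∙∙∙⊚⊞⊞?⊞⊞⊞⊞
????∙∙∙∙⊞⊞?⊞⊞⊞⊞
????∙∙∙∙⊞⊞?⊞⊞⊞⊞
????⊞⊞⊞∙⊞??⊞⊞⊞⊞
???????????⊞⊞⊞⊞
???????????⊞⊞⊞⊞
???????????⊞⊞⊞⊞
???????????⊞⊞⊞⊞

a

????????????⊞⊞⊞
????????????⊞⊞⊞
????????????⊞⊞⊞
????????????⊞⊞⊞
??????⊞⊞∙⊞⊞?⊞⊞⊞
?????⊞⊞⊞∙⊞⊞?⊞⊞⊞
?????∙⊕∙∙⊞⊞?⊞⊞⊞
?????∙∙⊚∙⊞⊞?⊞⊞⊞
?????∙∙∙∙⊞⊞?⊞⊞⊞
?????∙∙∙∙⊞⊞?⊞⊞⊞
?????⊞⊞⊞∙⊞??⊞⊞⊞
????????????⊞⊞⊞
????????????⊞⊞⊞
????????????⊞⊞⊞
????????????⊞⊞⊞

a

?????????????⊞⊞
?????????????⊞⊞
?????????????⊞⊞
?????????????⊞⊞
???????⊞⊞∙⊞⊞?⊞⊞
?????⊞⊞⊞⊞∙⊞⊞?⊞⊞
?????⊞∙⊕∙∙⊞⊞?⊞⊞
?????⊞∙⊚∙∙⊞⊞?⊞⊞
?????⊞∙∙∙∙⊞⊞?⊞⊞
?????⊞∙∙∙∙⊞⊞?⊞⊞
??????⊞⊞⊞∙⊞??⊞⊞
?????????????⊞⊞
?????????????⊞⊞
?????????????⊞⊞
?????????????⊞⊞

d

????????????⊞⊞⊞
????????????⊞⊞⊞
????????????⊞⊞⊞
????????????⊞⊞⊞
??????⊞⊞∙⊞⊞?⊞⊞⊞
????⊞⊞⊞⊞∙⊞⊞?⊞⊞⊞
????⊞∙⊕∙∙⊞⊞?⊞⊞⊞
????⊞∙∙⊚∙⊞⊞?⊞⊞⊞
????⊞∙∙∙∙⊞⊞?⊞⊞⊞
????⊞∙∙∙∙⊞⊞?⊞⊞⊞
?????⊞⊞⊞∙⊞??⊞⊞⊞
????????????⊞⊞⊞
????????????⊞⊞⊞
????????????⊞⊞⊞
????????????⊞⊞⊞

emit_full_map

??⊞⊞∙⊞⊞
⊞⊞⊞⊞∙⊞⊞
⊞∙⊕∙∙⊞⊞
⊞∙∙⊚∙⊞⊞
⊞∙∙∙∙⊞⊞
⊞∙∙∙∙⊞⊞
?⊞⊞⊞∙⊞?

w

????????????⊞⊞⊞
????????????⊞⊞⊞
????????????⊞⊞⊞
????????????⊞⊞⊞
????????????⊞⊞⊞
?????⊞⊞⊞∙⊞⊞?⊞⊞⊞
????⊞⊞⊞⊞∙⊞⊞?⊞⊞⊞
????⊞∙⊕⊚∙⊞⊞?⊞⊞⊞
????⊞∙∙∙∙⊞⊞?⊞⊞⊞
????⊞∙∙∙∙⊞⊞?⊞⊞⊞
????⊞∙∙∙∙⊞⊞?⊞⊞⊞
?????⊞⊞⊞∙⊞??⊞⊞⊞
????????????⊞⊞⊞
????????????⊞⊞⊞
????????????⊞⊞⊞

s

????????????⊞⊞⊞
????????????⊞⊞⊞
????????????⊞⊞⊞
????????????⊞⊞⊞
?????⊞⊞⊞∙⊞⊞?⊞⊞⊞
????⊞⊞⊞⊞∙⊞⊞?⊞⊞⊞
????⊞∙⊕∙∙⊞⊞?⊞⊞⊞
????⊞∙∙⊚∙⊞⊞?⊞⊞⊞
????⊞∙∙∙∙⊞⊞?⊞⊞⊞
????⊞∙∙∙∙⊞⊞?⊞⊞⊞
?????⊞⊞⊞∙⊞??⊞⊞⊞
????????????⊞⊞⊞
????????????⊞⊞⊞
????????????⊞⊞⊞
????????????⊞⊞⊞

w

????????????⊞⊞⊞
????????????⊞⊞⊞
????????????⊞⊞⊞
????????????⊞⊞⊞
????????????⊞⊞⊞
?????⊞⊞⊞∙⊞⊞?⊞⊞⊞
????⊞⊞⊞⊞∙⊞⊞?⊞⊞⊞
????⊞∙⊕⊚∙⊞⊞?⊞⊞⊞
????⊞∙∙∙∙⊞⊞?⊞⊞⊞
????⊞∙∙∙∙⊞⊞?⊞⊞⊞
????⊞∙∙∙∙⊞⊞?⊞⊞⊞
?????⊞⊞⊞∙⊞??⊞⊞⊞
????????????⊞⊞⊞
????????????⊞⊞⊞
????????????⊞⊞⊞

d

???????????⊞⊞⊞⊞
???????????⊞⊞⊞⊞
???????????⊞⊞⊞⊞
???????????⊞⊞⊞⊞
???????????⊞⊞⊞⊞
????⊞⊞⊞∙⊞⊞?⊞⊞⊞⊞
???⊞⊞⊞⊞∙⊞⊞?⊞⊞⊞⊞
???⊞∙⊕∙⊚⊞⊞?⊞⊞⊞⊞
???⊞∙∙∙∙⊞⊞?⊞⊞⊞⊞
???⊞∙∙∙∙⊞⊞?⊞⊞⊞⊞
???⊞∙∙∙∙⊞⊞?⊞⊞⊞⊞
????⊞⊞⊞∙⊞??⊞⊞⊞⊞
???????????⊞⊞⊞⊞
???????????⊞⊞⊞⊞
???????????⊞⊞⊞⊞

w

???????????⊞⊞⊞⊞
???????????⊞⊞⊞⊞
???????????⊞⊞⊞⊞
???????????⊞⊞⊞⊞
???????????⊞⊞⊞⊞
?????∙∙∙⊞⊞?⊞⊞⊞⊞
????⊞⊞⊞∙⊞⊞?⊞⊞⊞⊞
???⊞⊞⊞⊞⊚⊞⊞?⊞⊞⊞⊞
???⊞∙⊕∙∙⊞⊞?⊞⊞⊞⊞
???⊞∙∙∙∙⊞⊞?⊞⊞⊞⊞
???⊞∙∙∙∙⊞⊞?⊞⊞⊞⊞
???⊞∙∙∙∙⊞⊞?⊞⊞⊞⊞
????⊞⊞⊞∙⊞??⊞⊞⊞⊞
???????????⊞⊞⊞⊞
???????????⊞⊞⊞⊞

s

???????????⊞⊞⊞⊞
???????????⊞⊞⊞⊞
???????????⊞⊞⊞⊞
???????????⊞⊞⊞⊞
?????∙∙∙⊞⊞?⊞⊞⊞⊞
????⊞⊞⊞∙⊞⊞?⊞⊞⊞⊞
???⊞⊞⊞⊞∙⊞⊞?⊞⊞⊞⊞
???⊞∙⊕∙⊚⊞⊞?⊞⊞⊞⊞
???⊞∙∙∙∙⊞⊞?⊞⊞⊞⊞
???⊞∙∙∙∙⊞⊞?⊞⊞⊞⊞
???⊞∙∙∙∙⊞⊞?⊞⊞⊞⊞
????⊞⊞⊞∙⊞??⊞⊞⊞⊞
???????????⊞⊞⊞⊞
???????????⊞⊞⊞⊞
???????????⊞⊞⊞⊞

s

???????????⊞⊞⊞⊞
???????????⊞⊞⊞⊞
???????????⊞⊞⊞⊞
?????∙∙∙⊞⊞?⊞⊞⊞⊞
????⊞⊞⊞∙⊞⊞?⊞⊞⊞⊞
???⊞⊞⊞⊞∙⊞⊞?⊞⊞⊞⊞
???⊞∙⊕∙∙⊞⊞?⊞⊞⊞⊞
???⊞∙∙∙⊚⊞⊞?⊞⊞⊞⊞
???⊞∙∙∙∙⊞⊞?⊞⊞⊞⊞
???⊞∙∙∙∙⊞⊞?⊞⊞⊞⊞
????⊞⊞⊞∙⊞??⊞⊞⊞⊞
???????????⊞⊞⊞⊞
???????????⊞⊞⊞⊞
???????????⊞⊞⊞⊞
???????????⊞⊞⊞⊞

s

???????????⊞⊞⊞⊞
???????????⊞⊞⊞⊞
?????∙∙∙⊞⊞?⊞⊞⊞⊞
????⊞⊞⊞∙⊞⊞?⊞⊞⊞⊞
???⊞⊞⊞⊞∙⊞⊞?⊞⊞⊞⊞
???⊞∙⊕∙∙⊞⊞?⊞⊞⊞⊞
???⊞∙∙∙∙⊞⊞?⊞⊞⊞⊞
???⊞∙∙∙⊚⊞⊞?⊞⊞⊞⊞
???⊞∙∙∙∙⊞⊞?⊞⊞⊞⊞
????⊞⊞⊞∙⊞⊞?⊞⊞⊞⊞
???????????⊞⊞⊞⊞
???????????⊞⊞⊞⊞
???????????⊞⊞⊞⊞
???????????⊞⊞⊞⊞
???????????⊞⊞⊞⊞

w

???????????⊞⊞⊞⊞
???????????⊞⊞⊞⊞
???????????⊞⊞⊞⊞
?????∙∙∙⊞⊞?⊞⊞⊞⊞
????⊞⊞⊞∙⊞⊞?⊞⊞⊞⊞
???⊞⊞⊞⊞∙⊞⊞?⊞⊞⊞⊞
???⊞∙⊕∙∙⊞⊞?⊞⊞⊞⊞
???⊞∙∙∙⊚⊞⊞?⊞⊞⊞⊞
???⊞∙∙∙∙⊞⊞?⊞⊞⊞⊞
???⊞∙∙∙∙⊞⊞?⊞⊞⊞⊞
????⊞⊞⊞∙⊞⊞?⊞⊞⊞⊞
???????????⊞⊞⊞⊞
???????????⊞⊞⊞⊞
???????????⊞⊞⊞⊞
???????????⊞⊞⊞⊞

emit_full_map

??∙∙∙⊞⊞
?⊞⊞⊞∙⊞⊞
⊞⊞⊞⊞∙⊞⊞
⊞∙⊕∙∙⊞⊞
⊞∙∙∙⊚⊞⊞
⊞∙∙∙∙⊞⊞
⊞∙∙∙∙⊞⊞
?⊞⊞⊞∙⊞⊞
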